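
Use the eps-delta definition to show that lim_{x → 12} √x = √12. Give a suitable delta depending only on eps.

Fix eps > 0. We want delta > 0 such that 0 < |x − 12| < delta implies |√x − √12| < eps.
Multiplying by the conjugate, |√x − √12| = |x − 12|/(√x + √12).
Restrict delta ≤ 12 so that |x − 12| < 12 forces x > 0, and then √x + √12 > √12.
Hence |√x − √12| < |x − 12|/√12, which is < eps once |x − 12| < √12·eps.
Take delta = min(12, √12·eps). If 0 < |x − 12| < delta then x > 0 and |√x − √12| < |x − 12|/√12 < eps.

delta = min(12, √12·eps)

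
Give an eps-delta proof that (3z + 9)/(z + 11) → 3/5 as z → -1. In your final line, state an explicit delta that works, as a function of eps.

delta = min(5, (25/12)eps)

Fix eps > 0. We want delta > 0 with 0 < |z + 1| < delta ⇒ |(3z + 9)/(z + 11) − (3/5)| < eps.
Combining over a common denominator, (3z + 9)/(z + 11) − (3/5) = [(3z + 9)·10 − 6·(z + 11)] / [10·(z + 11)] = 24(z + 1) / (10(z + 11)).
So |(3z + 9)/(z + 11) − (3/5)| = 24|z + 1| / (10·|z + 11|).
Restrict delta ≤ 5. Then |z + 1| < 5 gives |z + 11| = |(z + 1) + 10| ≥ 10 − 5 = 5.
Hence |(3z + 9)/(z + 11) − (3/5)| < 24|z + 1|/(10·5) = (12/25)|z + 1|, which is < eps once |z + 1| < (25/12)eps.
Take delta = min(5, (25/12)eps). Then 0 < |z + 1| < delta forces both bounds, so |(3z + 9)/(z + 11) − (3/5)| < eps.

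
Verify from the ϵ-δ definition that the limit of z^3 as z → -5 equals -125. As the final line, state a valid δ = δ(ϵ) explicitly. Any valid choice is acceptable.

Fix ϵ > 0. We seek δ > 0 with 0 < |z + 5| < δ ⇒ |z^3 + 125| < ϵ.
Factor: z^3 + 125 = (z + 5)(z^2 - 5z + 25), so |z^3 + 125| = |z + 5|·|z^2 - 5z + 25|.
Restrict δ ≤ 1. Then |z + 5| < 1 gives |z| < 6, so by the triangle inequality |z^2 - 5z + 25| ≤ 6^2 + 5·6 + 25 = 91.
Hence |z^3 + 125| ≤ 91|z + 5|, which is < ϵ once |z + 5| < ϵ/91.
Take δ = min(1, ϵ/91). If 0 < |z + 5| < δ then both bounds hold and |z^3 + 125| ≤ 91|z + 5| < 91·(ϵ/91) = ϵ.

δ = min(1, ϵ/91)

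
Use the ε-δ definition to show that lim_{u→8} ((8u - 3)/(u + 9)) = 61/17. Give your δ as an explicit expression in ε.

δ = min(17/2, (289/150)ε)

Let ε > 0 be given. We want δ > 0 with 0 < |u − 8| < δ ⇒ |(8u - 3)/(u + 9) − (61/17)| < ε.
Combining over a common denominator, (8u - 3)/(u + 9) − (61/17) = [(8u - 3)·17 − 61·(u + 9)] / [17·(u + 9)] = 75(u − 8) / (17(u + 9)).
So |(8u - 3)/(u + 9) − (61/17)| = 75|u − 8| / (17·|u + 9|).
Require δ ≤ 17/2, so |u + 9| ≥ |17| − |u − 8| > 17 − 17/2 = 17/2.
Hence |(8u - 3)/(u + 9) − (61/17)| < 75|u − 8|/(17·(17/2)) = (150/289)|u − 8|, which is < ε once |u − 8| < (289/150)ε.
Take δ = min(17/2, (289/150)ε). Then 0 < |u − 8| < δ forces both bounds, so |(8u - 3)/(u + 9) − (61/17)| < ε.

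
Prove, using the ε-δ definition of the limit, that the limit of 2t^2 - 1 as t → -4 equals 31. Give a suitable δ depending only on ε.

δ = min(1, ε/18)

Let ε > 0 be given. We want δ > 0 such that 0 < |t + 4| < δ implies |(2t^2 - 1) − 31| < ε.
(2t^2 - 1) − 31 = 2t^2 - 32 = (t + 4)(2t - 8).
So |(2t^2 - 1) − 31| = |t + 4|·|2t - 8|.
Assume first that |t + 4| < 1, so |t| < 5. Then |2t - 8| ≤ 2·5 + 8 = 18.
Hence |(2t^2 - 1) − 31| ≤ 18|t + 4| < ε provided |t + 4| < ε/18.
Choosing δ = min(1, ε/18) ensures both conditions, hence |(2t^2 - 1) − 31| < ε.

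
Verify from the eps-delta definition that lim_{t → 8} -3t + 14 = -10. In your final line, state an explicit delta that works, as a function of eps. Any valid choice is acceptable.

delta = eps/3

Let eps > 0 be given. We need delta > 0 so that 0 < |t − 8| < delta implies |(-3t + 14) + 10| < eps.
Since (-3t + 14) + 10 = -3(t − 8), we have |(-3t + 14) + 10| = 3|t − 8|.
Thus it suffices that |t − 8| < eps/3.
Take delta = eps/3. If 0 < |t − 8| < delta then |(-3t + 14) + 10| = 3|t − 8| < 3·(eps/3) = eps.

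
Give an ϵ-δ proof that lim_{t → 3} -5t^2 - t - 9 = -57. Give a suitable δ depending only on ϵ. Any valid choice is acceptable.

Let ϵ > 0 be given. We want δ > 0 such that 0 < |t − 3| < δ implies |(-5t^2 - t - 9) + 57| < ϵ.
(-5t^2 - t - 9) + 57 = -5t^2 - t + 48 = (t − 3)(-5t - 16).
So |(-5t^2 - t - 9) + 57| = |t − 3|·|-5t - 16|.
Require δ ≤ 1. Then |t − 3| < 1 gives |t| < 4, and by the triangle inequality |-5t - 16| ≤ 5·4 + 16 = 36.
Hence |(-5t^2 - t - 9) + 57| ≤ 36|t − 3| < ϵ provided |t − 3| < ϵ/36.
Take δ = min(1, ϵ/36). Then 0 < |t − 3| < δ gives both |t − 3| < 1 and |t − 3| < ϵ/36, so |(-5t^2 - t - 9) + 57| < ϵ.

δ = min(1, ϵ/36)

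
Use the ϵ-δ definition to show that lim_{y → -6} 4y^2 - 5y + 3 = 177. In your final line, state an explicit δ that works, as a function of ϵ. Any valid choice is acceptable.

δ = min(1, ϵ/57)

Fix ϵ > 0. We want δ > 0 such that 0 < |y + 6| < δ implies |(4y^2 - 5y + 3) − 177| < ϵ.
(4y^2 - 5y + 3) − 177 = 4y^2 - 5y - 174 = (y + 6)(4y - 29).
So |(4y^2 - 5y + 3) − 177| = |y + 6|·|4y - 29|.
Assume first that |y + 6| < 1, so |y| < 7. Then |4y - 29| ≤ 4·7 + 29 = 57.
Hence |(4y^2 - 5y + 3) − 177| ≤ 57|y + 6| < ϵ provided |y + 6| < ϵ/57.
Choosing δ = min(1, ϵ/57) ensures both conditions, hence |(4y^2 - 5y + 3) − 177| < ϵ.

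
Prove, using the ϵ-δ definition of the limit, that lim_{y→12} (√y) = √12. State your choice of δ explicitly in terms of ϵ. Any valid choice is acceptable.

δ = min(12, √12·ϵ)

Let ϵ > 0. We want δ > 0 such that 0 < |y − 12| < δ implies |√y − √12| < ϵ.
Rationalise: √y − √12 = (y − 12)/(√y + √12), so |√y − √12| = |y − 12|/(√y + √12).
Restrict δ ≤ 12 so that |y − 12| < 12 forces y > 0, and then √y + √12 > √12.
Hence |√y − √12| < |y − 12|/√12, which is < ϵ once |y − 12| < √12·ϵ.
Take δ = min(12, √12·ϵ). If 0 < |y − 12| < δ then y > 0 and |√y − √12| < |y − 12|/√12 < ϵ.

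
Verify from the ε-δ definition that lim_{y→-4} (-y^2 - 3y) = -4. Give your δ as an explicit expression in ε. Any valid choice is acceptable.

Fix ε > 0. We want δ > 0 such that 0 < |y + 4| < δ implies |(-y^2 - 3y) + 4| < ε.
(-y^2 - 3y) + 4 = -y^2 - 3y + 4 = (y + 4)(-y + 1).
So |(-y^2 - 3y) + 4| = |y + 4|·|-y + 1|.
Require δ ≤ 2. Then |y + 4| < 2 gives |y| < 6, and by the triangle inequality |-y + 1| ≤ 6 + 1 = 7.
Hence |(-y^2 - 3y) + 4| ≤ 7|y + 4| < ε provided |y + 4| < ε/7.
Take δ = min(2, ε/7). Then 0 < |y + 4| < δ gives both |y + 4| < 2 and |y + 4| < ε/7, so |(-y^2 - 3y) + 4| < ε.

δ = min(2, ε/7)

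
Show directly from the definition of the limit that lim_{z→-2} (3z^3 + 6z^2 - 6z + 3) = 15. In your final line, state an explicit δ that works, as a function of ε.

δ = min(1, ε/33)

Fix ε > 0. We want δ > 0 such that 0 < |z + 2| < δ implies |(3z^3 + 6z^2 - 6z + 3) − 15| < ε.
(3z^3 + 6z^2 - 6z + 3) − 15 = 3z^3 + 6z^2 - 6z - 12 = (z + 2)(3z^2 - 6).
So |(3z^3 + 6z^2 - 6z + 3) − 15| = |z + 2|·|3z^2 - 6|.
Require δ ≤ 1. Then |z + 2| < 1 gives |z| < 3, and by the triangle inequality |3z^2 - 6| ≤ 3·3^2 + 6 = 33.
Hence |(3z^3 + 6z^2 - 6z + 3) − 15| ≤ 33|z + 2| < ε provided |z + 2| < ε/33.
Choosing δ = min(1, ε/33) ensures both conditions, hence |(3z^3 + 6z^2 - 6z + 3) − 15| < ε.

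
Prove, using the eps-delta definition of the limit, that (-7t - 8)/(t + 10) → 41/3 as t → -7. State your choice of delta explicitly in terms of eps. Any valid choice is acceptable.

Suppose eps > 0. We want delta > 0 with 0 < |t + 7| < delta ⇒ |(-7t - 8)/(t + 10) − (41/3)| < eps.
Combining over a common denominator, (-7t - 8)/(t + 10) − (41/3) = [(-7t - 8)·3 − 41·(t + 10)] / [3·(t + 10)] = -62(t + 7) / (3(t + 10)).
So |(-7t - 8)/(t + 10) − (41/3)| = 62|t + 7| / (3·|t + 10|).
Restrict delta ≤ 3/2. Then |t + 7| < 3/2 gives |t + 10| = |(t + 7) + 3| ≥ 3 − 3/2 = 3/2.
Hence |(-7t - 8)/(t + 10) − (41/3)| < 62|t + 7|/(3·(3/2)) = (124/9)|t + 7|, which is < eps once |t + 7| < (9/124)eps.
Take delta = min(3/2, (9/124)eps). Then 0 < |t + 7| < delta forces both bounds, so |(-7t - 8)/(t + 10) − (41/3)| < eps.

delta = min(3/2, (9/124)eps)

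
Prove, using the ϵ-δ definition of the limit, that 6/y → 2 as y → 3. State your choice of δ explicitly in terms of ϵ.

δ = min(3/2, (3/4)ϵ)

Suppose ϵ > 0. We seek δ > 0 such that 0 < |y − 3| < δ implies |6/y − 2| < ϵ.
|6/y − 2| = 6·|3 − y|/(3·|y|) = 6|y − 3|/(3|y|).
Restrict δ ≤ 3/2. Then |y − 3| < 3/2 gives |y| > 3/2, so 3|y| > 9/2.
Then |6/y − 2| < 6|y − 3|/(9/2), which is < ϵ when |y − 3| < (3/4)ϵ.
Take δ = min(3/2, (3/4)ϵ). Then 0 < |y − 3| < δ gives both |y − 3| < 3/2 and |y − 3| < (3/4)ϵ, so |6/y − 2| < ϵ.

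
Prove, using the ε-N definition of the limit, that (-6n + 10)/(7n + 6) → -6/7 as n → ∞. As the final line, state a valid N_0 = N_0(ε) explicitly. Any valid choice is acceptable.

N_0 = (106/49)/ε

Let ε > 0 be given. For n ≥ 1, |(-6n + 10)/(7n + 6) + 6/7| = |106|/(7(7n + 6)) = 106/(7(7n + 6)).
Since 7n + 6 ≥ 7n for n ≥ 1, this is ≤ 106/(7·7n) = (106/49)/n.
So |(-6n + 10)/(7n + 6) + 6/7| < ε whenever n > (106/49)/ε.
Take N_0 = (106/49)/ε. If n > N_0 then |(-6n + 10)/(7n + 6) + 6/7| ≤ (106/49)/n < ε.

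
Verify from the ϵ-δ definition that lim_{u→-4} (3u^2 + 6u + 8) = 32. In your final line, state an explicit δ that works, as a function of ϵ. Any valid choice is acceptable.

δ = min(2, ϵ/24)

Let ϵ > 0 be given. We want δ > 0 such that 0 < |u + 4| < δ implies |(3u^2 + 6u + 8) − 32| < ϵ.
(3u^2 + 6u + 8) − 32 = 3u^2 + 6u - 24 = (u + 4)(3u - 6).
So |(3u^2 + 6u + 8) − 32| = |u + 4|·|3u - 6|.
Require δ ≤ 2. Then |u + 4| < 2 gives |u| < 6, and by the triangle inequality |3u - 6| ≤ 3·6 + 6 = 24.
Hence |(3u^2 + 6u + 8) − 32| ≤ 24|u + 4| < ϵ provided |u + 4| < ϵ/24.
Choosing δ = min(2, ϵ/24) ensures both conditions, hence |(3u^2 + 6u + 8) − 32| < ϵ.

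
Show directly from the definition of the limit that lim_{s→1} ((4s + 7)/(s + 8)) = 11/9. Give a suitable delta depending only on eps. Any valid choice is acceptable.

delta = min(9/2, (81/50)eps)

Suppose eps > 0. We want delta > 0 with 0 < |s − 1| < delta ⇒ |(4s + 7)/(s + 8) − (11/9)| < eps.
Combining over a common denominator, (4s + 7)/(s + 8) − (11/9) = [(4s + 7)·9 − 11·(s + 8)] / [9·(s + 8)] = 25(s − 1) / (9(s + 8)).
So |(4s + 7)/(s + 8) − (11/9)| = 25|s − 1| / (9·|s + 8|).
Restrict delta ≤ 9/2. Then |s − 1| < 9/2 gives |s + 8| = |(s − 1) + 9| ≥ 9 − 9/2 = 9/2.
Hence |(4s + 7)/(s + 8) − (11/9)| < 25|s − 1|/(9·(9/2)) = (50/81)|s − 1|, which is < eps once |s − 1| < (81/50)eps.
Take delta = min(9/2, (81/50)eps). Then 0 < |s − 1| < delta forces both bounds, so |(4s + 7)/(s + 8) − (11/9)| < eps.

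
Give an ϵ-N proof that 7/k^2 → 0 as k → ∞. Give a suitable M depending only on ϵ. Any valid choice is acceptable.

Let ϵ > 0. For k ≥ 1, |7/k^2 − 0| = 7/k^2.
7/k^2 < ϵ ⇔ k^2 > 7/ϵ ⇔ k > (7/ϵ)^{1/2}.
Take M = (7/ϵ)^{1/2}. Then k > M implies 7/k^2 < ϵ.

M = (7/ϵ)^{1/2}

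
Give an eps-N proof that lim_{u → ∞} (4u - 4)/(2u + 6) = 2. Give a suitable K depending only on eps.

K = 8/eps

Suppose eps > 0. We seek K > 0 such that u > K implies |(4u - 4)/(2u + 6) − 2| < eps.
(4u - 4)/(2u + 6) − 2 = (2(4u - 4) − 4(2u + 6)) / (2(2u + 6)) = -32/(2(2u + 6)).
For u > 0 we have 2u + 6 > 2u, so |(4u - 4)/(2u + 6) − 2| = 32/(2(2u + 6)) < 32/(2·2u) = 8/u.
Thus |(4u - 4)/(2u + 6) − 2| < eps whenever u > 8/eps.
Take K = 8/eps. If u > K then |(4u - 4)/(2u + 6) − 2| < 8/u < eps.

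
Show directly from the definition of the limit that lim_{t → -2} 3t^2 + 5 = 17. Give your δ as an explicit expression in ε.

δ = min(2, ε/18)

Let ε > 0 be given. We want δ > 0 such that 0 < |t + 2| < δ implies |(3t^2 + 5) − 17| < ε.
(3t^2 + 5) − 17 = 3t^2 - 12 = (t + 2)(3t - 6).
So |(3t^2 + 5) − 17| = |t + 2|·|3t - 6|.
Assume first that |t + 2| < 2, so |t| < 4. Then |3t - 6| ≤ 3·4 + 6 = 18.
Hence |(3t^2 + 5) − 17| ≤ 18|t + 2| < ε provided |t + 2| < ε/18.
Choosing δ = min(2, ε/18) ensures both conditions, hence |(3t^2 + 5) − 17| < ε.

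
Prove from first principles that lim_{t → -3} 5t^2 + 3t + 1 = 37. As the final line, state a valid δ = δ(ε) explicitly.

δ = min(1, ε/32)

Let ε > 0 be given. We want δ > 0 such that 0 < |t + 3| < δ implies |(5t^2 + 3t + 1) − 37| < ε.
(5t^2 + 3t + 1) − 37 = 5t^2 + 3t - 36 = (t + 3)(5t - 12).
So |(5t^2 + 3t + 1) − 37| = |t + 3|·|5t - 12|.
Require δ ≤ 1. Then |t + 3| < 1 gives |t| < 4, and by the triangle inequality |5t - 12| ≤ 5·4 + 12 = 32.
Hence |(5t^2 + 3t + 1) − 37| ≤ 32|t + 3| < ε provided |t + 3| < ε/32.
Take δ = min(1, ε/32). Then 0 < |t + 3| < δ gives both |t + 3| < 1 and |t + 3| < ε/32, so |(5t^2 + 3t + 1) − 37| < ε.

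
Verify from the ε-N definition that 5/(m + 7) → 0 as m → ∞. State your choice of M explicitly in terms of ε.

Fix ε > 0. For m ≥ 1, |5/(m + 7) − 0| = 5/(m + 7) ≤ 5/m.
We need 5/m < ε, i.e. m > 5/ε.
Take M = 5/ε. If m > M then |5/(m + 7)| ≤ 5/m < ε.

M = 5/ε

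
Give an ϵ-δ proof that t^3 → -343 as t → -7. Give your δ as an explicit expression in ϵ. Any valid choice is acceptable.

δ = min(1, ϵ/169)

Fix ϵ > 0. We seek δ > 0 with 0 < |t + 7| < δ ⇒ |t^3 + 343| < ϵ.
Factor: t^3 + 343 = (t + 7)(t^2 - 7t + 49), so |t^3 + 343| = |t + 7|·|t^2 - 7t + 49|.
Restrict δ ≤ 1. Then |t + 7| < 1 gives |t| < 8, so by the triangle inequality |t^2 - 7t + 49| ≤ 8^2 + 7·8 + 49 = 169.
Hence |t^3 + 343| ≤ 169|t + 7|, which is < ϵ once |t + 7| < ϵ/169.
Take δ = min(1, ϵ/169). If 0 < |t + 7| < δ then both bounds hold and |t^3 + 343| ≤ 169|t + 7| < 169·(ϵ/169) = ϵ.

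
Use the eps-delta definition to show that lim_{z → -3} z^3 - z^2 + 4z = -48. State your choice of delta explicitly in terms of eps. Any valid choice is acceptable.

delta = min(1, eps/48)

Suppose eps > 0. We want delta > 0 such that 0 < |z + 3| < delta implies |(z^3 - z^2 + 4z) + 48| < eps.
(z^3 - z^2 + 4z) + 48 = z^3 - z^2 + 4z + 48 = (z + 3)(z^2 - 4z + 16).
So |(z^3 - z^2 + 4z) + 48| = |z + 3|·|z^2 - 4z + 16|.
Require delta ≤ 1. Then |z + 3| < 1 gives |z| < 4, and by the triangle inequality |z^2 - 4z + 16| ≤ 4^2 + 4·4 + 16 = 48.
Hence |(z^3 - z^2 + 4z) + 48| ≤ 48|z + 3| < eps provided |z + 3| < eps/48.
Take delta = min(1, eps/48). Then 0 < |z + 3| < delta gives both |z + 3| < 1 and |z + 3| < eps/48, so |(z^3 - z^2 + 4z) + 48| < eps.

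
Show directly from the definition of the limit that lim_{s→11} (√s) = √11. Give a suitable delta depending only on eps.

Suppose eps > 0. We want delta > 0 such that 0 < |s − 11| < delta implies |√s − √11| < eps.
Rationalise: √s − √11 = (s − 11)/(√s + √11), so |√s − √11| = |s − 11|/(√s + √11).
Restrict delta ≤ 11 so that |s − 11| < 11 forces s > 0, and then √s + √11 > √11.
Hence |√s − √11| < |s − 11|/√11, which is < eps once |s − 11| < √11·eps.
Take delta = min(11, √11·eps). If 0 < |s − 11| < delta then s > 0 and |√s − √11| < |s − 11|/√11 < eps.

delta = min(11, √11·eps)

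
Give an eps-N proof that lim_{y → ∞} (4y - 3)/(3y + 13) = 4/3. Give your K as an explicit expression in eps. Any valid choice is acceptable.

Suppose eps > 0. We seek K > 0 such that y > K implies |(4y - 3)/(3y + 13) − (4/3)| < eps.
(4y - 3)/(3y + 13) − (4/3) = (3(4y - 3) − 4(3y + 13)) / (3(3y + 13)) = -61/(3(3y + 13)).
For y > 0 we have 3y + 13 > 3y, so |(4y - 3)/(3y + 13) − (4/3)| = 61/(3(3y + 13)) < 61/(3·3y) = (61/9)/y.
Thus |(4y - 3)/(3y + 13) − (4/3)| < eps whenever y > (61/9)/eps.
Take K = (61/9)/eps. If y > K then |(4y - 3)/(3y + 13) − (4/3)| < (61/9)/y < eps.

K = (61/9)/eps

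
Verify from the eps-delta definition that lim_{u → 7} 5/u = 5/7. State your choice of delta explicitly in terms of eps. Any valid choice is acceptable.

Let eps > 0 be given. We seek delta > 0 such that 0 < |u − 7| < delta implies |5/u − (5/7)| < eps.
|5/u − (5/7)| = 5·|7 − u|/(7·|u|) = 5|u − 7|/(7|u|).
Restrict delta ≤ 7/2. Then |u − 7| < 7/2 gives |u| > 7/2, so 7|u| > 49/2.
Then |5/u − (5/7)| < 5|u − 7|/(49/2), which is < eps when |u − 7| < (49/10)eps.
Take delta = min(7/2, (49/10)eps). Then 0 < |u − 7| < delta gives both |u − 7| < 7/2 and |u − 7| < (49/10)eps, so |5/u − (5/7)| < eps.

delta = min(7/2, (49/10)eps)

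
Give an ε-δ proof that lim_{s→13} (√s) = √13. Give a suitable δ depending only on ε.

δ = min(13, √13·ε)

Let ε > 0. We want δ > 0 such that 0 < |s − 13| < δ implies |√s − √13| < ε.
Multiplying by the conjugate, |√s − √13| = |s − 13|/(√s + √13).
Restrict δ ≤ 13 so that |s − 13| < 13 forces s > 0, and then √s + √13 > √13.
Hence |√s − √13| < |s − 13|/√13, which is < ε once |s − 13| < √13·ε.
Take δ = min(13, √13·ε). If 0 < |s − 13| < δ then s > 0 and |√s − √13| < |s − 13|/√13 < ε.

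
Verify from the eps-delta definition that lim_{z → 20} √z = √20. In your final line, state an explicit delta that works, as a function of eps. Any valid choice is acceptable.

Let eps > 0. We want delta > 0 such that 0 < |z − 20| < delta implies |√z − √20| < eps.
Multiplying by the conjugate, |√z − √20| = |z − 20|/(√z + √20).
Restrict delta ≤ 20 so that |z − 20| < 20 forces z > 0, and then √z + √20 > √20.
Hence |√z − √20| < |z − 20|/√20, which is < eps once |z − 20| < √20·eps.
Take delta = min(20, √20·eps). If 0 < |z − 20| < delta then z > 0 and |√z − √20| < |z − 20|/√20 < eps.

delta = min(20, √20·eps)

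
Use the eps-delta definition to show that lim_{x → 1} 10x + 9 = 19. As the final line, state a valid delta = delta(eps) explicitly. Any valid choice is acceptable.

Fix eps > 0. We need delta > 0 so that 0 < |x − 1| < delta implies |(10x + 9) − 19| < eps.
Since (10x + 9) − 19 = 10(x − 1), we have |(10x + 9) − 19| = 10|x − 1|.
So 10|x − 1| < eps exactly when |x − 1| < eps/10.
Take delta = eps/10. If 0 < |x − 1| < delta then |(10x + 9) − 19| = 10|x − 1| < 10·(eps/10) = eps.

delta = eps/10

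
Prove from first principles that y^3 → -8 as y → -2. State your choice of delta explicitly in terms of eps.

delta = min(1, eps/19)

Let eps > 0 be given. We seek delta > 0 with 0 < |y + 2| < delta ⇒ |y^3 + 8| < eps.
Factor: y^3 + 8 = (y + 2)(y^2 - 2y + 4), so |y^3 + 8| = |y + 2|·|y^2 - 2y + 4|.
Impose delta ≤ 1 so that |y| < 3; then |y^2 - 2y + 4| ≤ 19.
Hence |y^3 + 8| ≤ 19|y + 2|, which is < eps once |y + 2| < eps/19.
Take delta = min(1, eps/19). If 0 < |y + 2| < delta then both bounds hold and |y^3 + 8| ≤ 19|y + 2| < 19·(eps/19) = eps.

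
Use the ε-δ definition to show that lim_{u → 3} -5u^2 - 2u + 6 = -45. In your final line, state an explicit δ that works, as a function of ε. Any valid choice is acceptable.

Fix ε > 0. We want δ > 0 such that 0 < |u − 3| < δ implies |(-5u^2 - 2u + 6) + 45| < ε.
(-5u^2 - 2u + 6) + 45 = -5u^2 - 2u + 51 = (u − 3)(-5u - 17).
So |(-5u^2 - 2u + 6) + 45| = |u − 3|·|-5u - 17|.
Require δ ≤ 1. Then |u − 3| < 1 gives |u| < 4, and by the triangle inequality |-5u - 17| ≤ 5·4 + 17 = 37.
Hence |(-5u^2 - 2u + 6) + 45| ≤ 37|u − 3| < ε provided |u − 3| < ε/37.
Choosing δ = min(1, ε/37) ensures both conditions, hence |(-5u^2 - 2u + 6) + 45| < ε.

δ = min(1, ε/37)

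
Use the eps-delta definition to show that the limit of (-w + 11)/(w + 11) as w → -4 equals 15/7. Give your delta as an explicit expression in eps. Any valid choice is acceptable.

Let eps > 0 be given. We want delta > 0 with 0 < |w + 4| < delta ⇒ |(-w + 11)/(w + 11) − (15/7)| < eps.
Combining over a common denominator, (-w + 11)/(w + 11) − (15/7) = [(-w + 11)·7 − 15·(w + 11)] / [7·(w + 11)] = -22(w + 4) / (7(w + 11)).
So |(-w + 11)/(w + 11) − (15/7)| = 22|w + 4| / (7·|w + 11|).
Require delta ≤ 7/2, so |w + 11| ≥ |7| − |w + 4| > 7 − 7/2 = 7/2.
Hence |(-w + 11)/(w + 11) − (15/7)| < 22|w + 4|/(7·(7/2)) = (44/49)|w + 4|, which is < eps once |w + 4| < (49/44)eps.
Take delta = min(7/2, (49/44)eps). Then 0 < |w + 4| < delta forces both bounds, so |(-w + 11)/(w + 11) − (15/7)| < eps.

delta = min(7/2, (49/44)eps)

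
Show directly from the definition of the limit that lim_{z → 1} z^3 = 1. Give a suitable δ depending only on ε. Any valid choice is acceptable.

δ = min(2, ε/13)

Fix ε > 0. We seek δ > 0 with 0 < |z − 1| < δ ⇒ |z^3 − 1| < ε.
Factor: z^3 − 1 = (z − 1)(z^2 + z + 1), so |z^3 − 1| = |z − 1|·|z^2 + z + 1|.
Impose δ ≤ 2 so that |z| < 3; then |z^2 + z + 1| ≤ 13.
Hence |z^3 − 1| ≤ 13|z − 1|, which is < ε once |z − 1| < ε/13.
Take δ = min(2, ε/13). If 0 < |z − 1| < δ then both bounds hold and |z^3 − 1| ≤ 13|z − 1| < 13·(ε/13) = ε.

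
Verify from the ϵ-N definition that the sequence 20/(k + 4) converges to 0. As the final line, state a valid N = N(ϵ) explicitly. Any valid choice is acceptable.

Fix ϵ > 0. For k ≥ 1, |20/(k + 4) − 0| = 20/(k + 4) ≤ 20/k.
We need 20/k < ϵ, i.e. k > 20/ϵ.
Take N = 20/ϵ. If k > N then |20/(k + 4)| ≤ 20/k < ϵ.

N = 20/ϵ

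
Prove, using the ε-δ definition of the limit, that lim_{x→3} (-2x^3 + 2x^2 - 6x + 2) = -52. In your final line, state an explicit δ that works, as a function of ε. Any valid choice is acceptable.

δ = min(2, ε/88)

Fix ε > 0. We want δ > 0 such that 0 < |x − 3| < δ implies |(-2x^3 + 2x^2 - 6x + 2) + 52| < ε.
(-2x^3 + 2x^2 - 6x + 2) + 52 = -2x^3 + 2x^2 - 6x + 54 = (x − 3)(-2x^2 - 4x - 18).
So |(-2x^3 + 2x^2 - 6x + 2) + 52| = |x − 3|·|-2x^2 - 4x - 18|.
Require δ ≤ 2. Then |x − 3| < 2 gives |x| < 5, and by the triangle inequality |-2x^2 - 4x - 18| ≤ 2·5^2 + 4·5 + 18 = 88.
Hence |(-2x^3 + 2x^2 - 6x + 2) + 52| ≤ 88|x − 3| < ε provided |x − 3| < ε/88.
Take δ = min(2, ε/88). Then 0 < |x − 3| < δ gives both |x − 3| < 2 and |x − 3| < ε/88, so |(-2x^3 + 2x^2 - 6x + 2) + 52| < ε.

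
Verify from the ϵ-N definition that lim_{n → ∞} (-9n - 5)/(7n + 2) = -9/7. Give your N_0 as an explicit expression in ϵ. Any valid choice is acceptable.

Suppose ϵ > 0. For n ≥ 1, |(-9n - 5)/(7n + 2) + 9/7| = |-17|/(7(7n + 2)) = 17/(7(7n + 2)).
Since 7n + 2 ≥ 7n for n ≥ 1, this is ≤ 17/(7·7n) = (17/49)/n.
So |(-9n - 5)/(7n + 2) + 9/7| < ϵ whenever n > (17/49)/ϵ.
Take N_0 = (17/49)/ϵ. If n > N_0 then |(-9n - 5)/(7n + 2) + 9/7| ≤ (17/49)/n < ϵ.

N_0 = (17/49)/ϵ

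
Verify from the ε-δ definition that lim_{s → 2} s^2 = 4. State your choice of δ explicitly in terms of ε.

Let ε > 0 be given. We seek δ > 0 with 0 < |s − 2| < δ ⇒ |s^2 − 4| < ε.
Factor: s^2 − 4 = (s − 2)(s + 2), so |s^2 − 4| = |s − 2|·|s + 2|.
Impose δ ≤ 2 so that |s| < 4; then |s + 2| ≤ 6.
Hence |s^2 − 4| ≤ 6|s − 2|, which is < ε once |s − 2| < ε/6.
Take δ = min(2, ε/6). If 0 < |s − 2| < δ then both bounds hold and |s^2 − 4| ≤ 6|s − 2| < 6·(ε/6) = ε.

δ = min(2, ε/6)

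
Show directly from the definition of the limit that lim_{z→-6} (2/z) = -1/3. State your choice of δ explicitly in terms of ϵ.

Let ϵ > 0 be given. We seek δ > 0 such that 0 < |z + 6| < δ implies |2/z + 1/3| < ϵ.
|2/z + 1/3| = 2·|-6 − z|/(6·|z|) = 2|z + 6|/(6|z|).
Restrict δ ≤ 3. Then |z + 6| < 3 gives |z| > 3, so 6|z| > 18.
Then |2/z + 1/3| < 2|z + 6|/18, which is < ϵ when |z + 6| < 9ϵ.
Take δ = min(3, 9ϵ). Then 0 < |z + 6| < δ gives both |z + 6| < 3 and |z + 6| < 9ϵ, so |2/z + 1/3| < ϵ.

δ = min(3, 9ϵ)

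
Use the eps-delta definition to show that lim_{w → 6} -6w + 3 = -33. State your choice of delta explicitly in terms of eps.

delta = eps/6

Suppose eps > 0. We need delta > 0 so that 0 < |w − 6| < delta implies |(-6w + 3) + 33| < eps.
|(-6w + 3) + 33| = |-6w + 36| = 6|w − 6|.
Thus it suffices that |w − 6| < eps/6.
Take delta = eps/6. If 0 < |w − 6| < delta then |(-6w + 3) + 33| = 6|w − 6| < 6·(eps/6) = eps.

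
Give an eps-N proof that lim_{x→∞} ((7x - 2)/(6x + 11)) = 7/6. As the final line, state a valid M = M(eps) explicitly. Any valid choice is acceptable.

Let eps > 0 be given. We seek M > 0 such that x > M implies |(7x - 2)/(6x + 11) − (7/6)| < eps.
(7x - 2)/(6x + 11) − (7/6) = (6(7x - 2) − 7(6x + 11)) / (6(6x + 11)) = -89/(6(6x + 11)).
For x > 0 we have 6x + 11 > 6x, so |(7x - 2)/(6x + 11) − (7/6)| = 89/(6(6x + 11)) < 89/(6·6x) = (89/36)/x.
Thus |(7x - 2)/(6x + 11) − (7/6)| < eps whenever x > (89/36)/eps.
Take M = (89/36)/eps. If x > M then |(7x - 2)/(6x + 11) − (7/6)| < (89/36)/x < eps.

M = (89/36)/eps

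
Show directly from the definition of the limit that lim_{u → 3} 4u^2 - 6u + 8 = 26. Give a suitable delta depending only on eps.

Suppose eps > 0. We want delta > 0 such that 0 < |u − 3| < delta implies |(4u^2 - 6u + 8) − 26| < eps.
(4u^2 - 6u + 8) − 26 = 4u^2 - 6u - 18 = (u − 3)(4u + 6).
So |(4u^2 - 6u + 8) − 26| = |u − 3|·|4u + 6|.
Assume first that |u − 3| < 1, so |u| < 4. Then |4u + 6| ≤ 4·4 + 6 = 22.
Hence |(4u^2 - 6u + 8) − 26| ≤ 22|u − 3| < eps provided |u − 3| < eps/22.
Take delta = min(1, eps/22). Then 0 < |u − 3| < delta gives both |u − 3| < 1 and |u − 3| < eps/22, so |(4u^2 - 6u + 8) − 26| < eps.

delta = min(1, eps/22)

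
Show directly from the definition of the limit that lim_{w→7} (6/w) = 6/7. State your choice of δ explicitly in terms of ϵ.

Let ϵ > 0. We seek δ > 0 such that 0 < |w − 7| < δ implies |6/w − (6/7)| < ϵ.
|6/w − (6/7)| = 6·|7 − w|/(7·|w|) = 6|w − 7|/(7|w|).
Restrict δ ≤ 7/2. Then |w − 7| < 7/2 gives |w| > 7/2, so 7|w| > 49/2.
Then |6/w − (6/7)| < 6|w − 7|/(49/2), which is < ϵ when |w − 7| < (49/12)ϵ.
Take δ = min(7/2, (49/12)ϵ). Then 0 < |w − 7| < δ gives both |w − 7| < 7/2 and |w − 7| < (49/12)ϵ, so |6/w − (6/7)| < ϵ.

δ = min(7/2, (49/12)ϵ)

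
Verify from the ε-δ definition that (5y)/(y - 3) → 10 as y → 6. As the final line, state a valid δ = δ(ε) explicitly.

Let ε > 0. We want δ > 0 with 0 < |y − 6| < δ ⇒ |(5y)/(y - 3) − 10| < ε.
Combining over a common denominator, (5y)/(y - 3) − 10 = [(5y)·3 − 30·(y - 3)] / [3·(y - 3)] = -15(y − 6) / (3(y - 3)).
So |(5y)/(y - 3) − 10| = 15|y − 6| / (3·|y − 3|).
Require δ ≤ 3/2, so |y − 3| ≥ |3| − |y − 6| > 3 − 3/2 = 3/2.
Hence |(5y)/(y - 3) − 10| < 15|y − 6|/(3·(3/2)) = (10/3)|y − 6|, which is < ε once |y − 6| < (3/10)ε.
Take δ = min(3/2, (3/10)ε). Then 0 < |y − 6| < δ forces both bounds, so |(5y)/(y - 3) − 10| < ε.

δ = min(3/2, (3/10)ε)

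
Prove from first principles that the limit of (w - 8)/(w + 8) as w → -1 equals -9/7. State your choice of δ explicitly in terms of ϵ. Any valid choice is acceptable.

Suppose ϵ > 0. We want δ > 0 with 0 < |w + 1| < δ ⇒ |(w - 8)/(w + 8) + 9/7| < ϵ.
Combining over a common denominator, (w - 8)/(w + 8) + 9/7 = [(w - 8)·7 − (-9)·(w + 8)] / [7·(w + 8)] = 16(w + 1) / (7(w + 8)).
So |(w - 8)/(w + 8) + 9/7| = 16|w + 1| / (7·|w + 8|).
Restrict δ ≤ 7/2. Then |w + 1| < 7/2 gives |w + 8| = |(w + 1) + 7| ≥ 7 − 7/2 = 7/2.
Hence |(w - 8)/(w + 8) + 9/7| < 16|w + 1|/(7·(7/2)) = (32/49)|w + 1|, which is < ϵ once |w + 1| < (49/32)ϵ.
Take δ = min(7/2, (49/32)ϵ). Then 0 < |w + 1| < δ forces both bounds, so |(w - 8)/(w + 8) + 9/7| < ϵ.

δ = min(7/2, (49/32)ϵ)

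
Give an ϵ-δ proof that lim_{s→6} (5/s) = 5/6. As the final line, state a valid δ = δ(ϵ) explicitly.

Let ϵ > 0. We seek δ > 0 such that 0 < |s − 6| < δ implies |5/s − (5/6)| < ϵ.
|5/s − (5/6)| = 5·|6 − s|/(6·|s|) = 5|s − 6|/(6|s|).
Restrict δ ≤ 3. Then |s − 6| < 3 gives |s| > 3, so 6|s| > 18.
Then |5/s − (5/6)| < 5|s − 6|/18, which is < ϵ when |s − 6| < (18/5)ϵ.
Take δ = min(3, (18/5)ϵ). Then 0 < |s − 6| < δ gives both |s − 6| < 3 and |s − 6| < (18/5)ϵ, so |5/s − (5/6)| < ϵ.

δ = min(3, (18/5)ϵ)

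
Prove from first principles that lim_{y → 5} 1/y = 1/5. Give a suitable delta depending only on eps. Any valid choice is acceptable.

delta = min(5/2, (25/2)eps)

Let eps > 0 be given. We seek delta > 0 such that 0 < |y − 5| < delta implies |1/y − (1/5)| < eps.
|1/y − (1/5)| = |5 − y|/(5·|y|) = |y − 5|/(5|y|).
Require delta ≤ 5/2 so that |y| > 5 − 5/2 = 5/2, hence 5|y| > 25/2.
Then |1/y − (1/5)| < |y − 5|/(25/2), which is < eps when |y − 5| < (25/2)eps.
Take delta = min(5/2, (25/2)eps). Then 0 < |y − 5| < delta gives both |y − 5| < 5/2 and |y − 5| < (25/2)eps, so |1/y − (1/5)| < eps.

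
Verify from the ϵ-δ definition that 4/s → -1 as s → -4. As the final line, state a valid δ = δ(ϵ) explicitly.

Fix ϵ > 0. We seek δ > 0 such that 0 < |s + 4| < δ implies |4/s + 1| < ϵ.
|4/s + 1| = 4·|-4 − s|/(4·|s|) = 4|s + 4|/(4|s|).
Restrict δ ≤ 2. Then |s + 4| < 2 gives |s| > 2, so 4|s| > 8.
Then |4/s + 1| < 4|s + 4|/8, which is < ϵ when |s + 4| < 2ϵ.
Take δ = min(2, 2ϵ). Then 0 < |s + 4| < δ gives both |s + 4| < 2 and |s + 4| < 2ϵ, so |4/s + 1| < ϵ.

δ = min(2, 2ϵ)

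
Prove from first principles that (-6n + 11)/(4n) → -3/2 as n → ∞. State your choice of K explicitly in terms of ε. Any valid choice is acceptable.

K = (11/4)/ε

Fix ε > 0. For n ≥ 1, |(-6n + 11)/(4n) + 3/2| = |44|/(4(4n)) = 44/(4(4n)).
Since 4n ≥ 4n for n ≥ 1, this is ≤ 44/(4·4n) = (11/4)/n.
So |(-6n + 11)/(4n) + 3/2| < ε whenever n > (11/4)/ε.
Take K = (11/4)/ε. If n > K then |(-6n + 11)/(4n) + 3/2| ≤ (11/4)/n < ε.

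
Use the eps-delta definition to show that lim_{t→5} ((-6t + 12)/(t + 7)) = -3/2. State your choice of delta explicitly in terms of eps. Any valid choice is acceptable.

delta = min(6, (4/3)eps)

Let eps > 0 be given. We want delta > 0 with 0 < |t − 5| < delta ⇒ |(-6t + 12)/(t + 7) + 3/2| < eps.
Combining over a common denominator, (-6t + 12)/(t + 7) + 3/2 = [(-6t + 12)·12 − (-18)·(t + 7)] / [12·(t + 7)] = -54(t − 5) / (12(t + 7)).
So |(-6t + 12)/(t + 7) + 3/2| = 54|t − 5| / (12·|t + 7|).
Require delta ≤ 6, so |t + 7| ≥ |12| − |t − 5| > 12 − 6 = 6.
Hence |(-6t + 12)/(t + 7) + 3/2| < 54|t − 5|/(12·6) = (3/4)|t − 5|, which is < eps once |t − 5| < (4/3)eps.
Take delta = min(6, (4/3)eps). Then 0 < |t − 5| < delta forces both bounds, so |(-6t + 12)/(t + 7) + 3/2| < eps.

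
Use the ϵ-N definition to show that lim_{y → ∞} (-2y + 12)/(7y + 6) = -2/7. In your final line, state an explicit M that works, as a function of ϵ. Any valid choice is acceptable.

Let ϵ > 0 be given. We seek M > 0 such that y > M implies |(-2y + 12)/(7y + 6) + 2/7| < ϵ.
(-2y + 12)/(7y + 6) + 2/7 = (7(-2y + 12) − (-2)(7y + 6)) / (7(7y + 6)) = 96/(7(7y + 6)).
For y > 0 we have 7y + 6 > 7y, so |(-2y + 12)/(7y + 6) + 2/7| = 96/(7(7y + 6)) < 96/(7·7y) = (96/49)/y.
Thus |(-2y + 12)/(7y + 6) + 2/7| < ϵ whenever y > (96/49)/ϵ.
Take M = (96/49)/ϵ. If y > M then |(-2y + 12)/(7y + 6) + 2/7| < (96/49)/y < ϵ.

M = (96/49)/ϵ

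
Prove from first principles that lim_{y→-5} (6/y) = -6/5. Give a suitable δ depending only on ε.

Suppose ε > 0. We seek δ > 0 such that 0 < |y + 5| < δ implies |6/y + 6/5| < ε.
|6/y + 6/5| = 6·|-5 − y|/(5·|y|) = 6|y + 5|/(5|y|).
Require δ ≤ 5/2 so that |y| > 5 − 5/2 = 5/2, hence 5|y| > 25/2.
Then |6/y + 6/5| < 6|y + 5|/(25/2), which is < ε when |y + 5| < (25/12)ε.
Take δ = min(5/2, (25/12)ε). Then 0 < |y + 5| < δ gives both |y + 5| < 5/2 and |y + 5| < (25/12)ε, so |6/y + 6/5| < ε.

δ = min(5/2, (25/12)ε)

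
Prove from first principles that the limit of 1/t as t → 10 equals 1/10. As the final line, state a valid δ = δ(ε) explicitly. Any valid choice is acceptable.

Let ε > 0 be given. We seek δ > 0 such that 0 < |t − 10| < δ implies |1/t − (1/10)| < ε.
|1/t − (1/10)| = |10 − t|/(10·|t|) = |t − 10|/(10|t|).
Restrict δ ≤ 5. Then |t − 10| < 5 gives |t| > 5, so 10|t| > 50.
Then |1/t − (1/10)| < |t − 10|/50, which is < ε when |t − 10| < 50ε.
Take δ = min(5, 50ε). Then 0 < |t − 10| < δ gives both |t − 10| < 5 and |t − 10| < 50ε, so |1/t − (1/10)| < ε.

δ = min(5, 50ε)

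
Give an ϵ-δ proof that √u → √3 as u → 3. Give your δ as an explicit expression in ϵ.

Let ϵ > 0. We want δ > 0 such that 0 < |u − 3| < δ implies |√u − √3| < ϵ.
Multiplying by the conjugate, |√u − √3| = |u − 3|/(√u + √3).
Restrict δ ≤ 3 so that |u − 3| < 3 forces u > 0, and then √u + √3 > √3.
Hence |√u − √3| < |u − 3|/√3, which is < ϵ once |u − 3| < √3·ϵ.
Take δ = min(3, √3·ϵ). If 0 < |u − 3| < δ then u > 0 and |√u − √3| < |u − 3|/√3 < ϵ.

δ = min(3, √3·ϵ)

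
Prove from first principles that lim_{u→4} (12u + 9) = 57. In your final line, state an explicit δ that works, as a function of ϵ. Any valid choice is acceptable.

Fix ϵ > 0. We need δ > 0 so that 0 < |u − 4| < δ implies |(12u + 9) − 57| < ϵ.
Since (12u + 9) − 57 = 12(u − 4), we have |(12u + 9) − 57| = 12|u − 4|.
Thus it suffices that |u − 4| < ϵ/12.
Take δ = ϵ/12. If 0 < |u − 4| < δ then |(12u + 9) − 57| = 12|u − 4| < 12·(ϵ/12) = ϵ.

δ = ϵ/12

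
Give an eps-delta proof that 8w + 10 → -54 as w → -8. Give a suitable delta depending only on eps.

Fix eps > 0. We need delta > 0 so that 0 < |w + 8| < delta implies |(8w + 10) + 54| < eps.
|(8w + 10) + 54| = |8w + 64| = 8|w + 8|.
So 8|w + 8| < eps exactly when |w + 8| < eps/8.
Take delta = eps/8. If 0 < |w + 8| < delta then |(8w + 10) + 54| = 8|w + 8| < 8·(eps/8) = eps.

delta = eps/8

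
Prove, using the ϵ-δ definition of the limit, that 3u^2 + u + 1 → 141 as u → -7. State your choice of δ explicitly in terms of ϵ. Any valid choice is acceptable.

δ = min(2, ϵ/47)

Fix ϵ > 0. We want δ > 0 such that 0 < |u + 7| < δ implies |(3u^2 + u + 1) − 141| < ϵ.
(3u^2 + u + 1) − 141 = 3u^2 + u - 140 = (u + 7)(3u - 20).
So |(3u^2 + u + 1) − 141| = |u + 7|·|3u - 20|.
Assume first that |u + 7| < 2, so |u| < 9. Then |3u - 20| ≤ 3·9 + 20 = 47.
Hence |(3u^2 + u + 1) − 141| ≤ 47|u + 7| < ϵ provided |u + 7| < ϵ/47.
Take δ = min(2, ϵ/47). Then 0 < |u + 7| < δ gives both |u + 7| < 2 and |u + 7| < ϵ/47, so |(3u^2 + u + 1) − 141| < ϵ.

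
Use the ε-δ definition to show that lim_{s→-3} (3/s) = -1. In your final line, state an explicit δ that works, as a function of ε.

Let ε > 0. We seek δ > 0 such that 0 < |s + 3| < δ implies |3/s + 1| < ε.
|3/s + 1| = 3·|-3 − s|/(3·|s|) = 3|s + 3|/(3|s|).
Restrict δ ≤ 3/2. Then |s + 3| < 3/2 gives |s| > 3/2, so 3|s| > 9/2.
Then |3/s + 1| < 3|s + 3|/(9/2), which is < ε when |s + 3| < (3/2)ε.
Take δ = min(3/2, (3/2)ε). Then 0 < |s + 3| < δ gives both |s + 3| < 3/2 and |s + 3| < (3/2)ε, so |3/s + 1| < ε.

δ = min(3/2, (3/2)ε)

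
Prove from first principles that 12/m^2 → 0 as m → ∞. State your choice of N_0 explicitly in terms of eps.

N_0 = (12/eps)^{1/2}

Let eps > 0. For m ≥ 1, |12/m^2 − 0| = 12/m^2.
12/m^2 < eps ⇔ m^2 > 12/eps ⇔ m > (12/eps)^{1/2}.
Take N_0 = (12/eps)^{1/2}. Then m > N_0 implies 12/m^2 < eps.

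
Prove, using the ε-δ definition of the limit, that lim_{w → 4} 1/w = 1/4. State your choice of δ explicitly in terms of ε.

Fix ε > 0. We seek δ > 0 such that 0 < |w − 4| < δ implies |1/w − (1/4)| < ε.
|1/w − (1/4)| = |4 − w|/(4·|w|) = |w − 4|/(4|w|).
Restrict δ ≤ 2. Then |w − 4| < 2 gives |w| > 2, so 4|w| > 8.
Then |1/w − (1/4)| < |w − 4|/8, which is < ε when |w − 4| < 8ε.
Take δ = min(2, 8ε). Then 0 < |w − 4| < δ gives both |w − 4| < 2 and |w − 4| < 8ε, so |1/w − (1/4)| < ε.

δ = min(2, 8ε)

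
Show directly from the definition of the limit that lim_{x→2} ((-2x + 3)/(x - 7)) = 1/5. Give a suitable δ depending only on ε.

δ = min(5/2, (25/22)ε)

Let ε > 0 be given. We want δ > 0 with 0 < |x − 2| < δ ⇒ |(-2x + 3)/(x - 7) − (1/5)| < ε.
Combining over a common denominator, (-2x + 3)/(x - 7) − (1/5) = [(-2x + 3)·(-5) − (-1)·(x - 7)] / [(-5)·(x - 7)] = 11(x − 2) / ((-5)(x - 7)).
So |(-2x + 3)/(x - 7) − (1/5)| = 11|x − 2| / (5·|x − 7|).
Require δ ≤ 5/2, so |x − 7| ≥ |-5| − |x − 2| > 5 − 5/2 = 5/2.
Hence |(-2x + 3)/(x - 7) − (1/5)| < 11|x − 2|/(5·(5/2)) = (22/25)|x − 2|, which is < ε once |x − 2| < (25/22)ε.
Take δ = min(5/2, (25/22)ε). Then 0 < |x − 2| < δ forces both bounds, so |(-2x + 3)/(x - 7) − (1/5)| < ε.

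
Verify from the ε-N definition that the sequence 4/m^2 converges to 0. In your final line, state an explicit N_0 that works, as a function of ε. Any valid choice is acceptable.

Fix ε > 0. For m ≥ 1, |4/m^2 − 0| = 4/m^2.
4/m^2 < ε ⇔ m^2 > 4/ε ⇔ m > (4/ε)^{1/2}.
Take N_0 = (4/ε)^{1/2}. Then m > N_0 implies 4/m^2 < ε.

N_0 = (4/ε)^{1/2}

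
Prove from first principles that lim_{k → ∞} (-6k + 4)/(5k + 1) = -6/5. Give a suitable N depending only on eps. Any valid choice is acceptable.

N = (26/25)/eps

Fix eps > 0. For k ≥ 1, |(-6k + 4)/(5k + 1) + 6/5| = |26|/(5(5k + 1)) = 26/(5(5k + 1)).
Since 5k + 1 ≥ 5k for k ≥ 1, this is ≤ 26/(5·5k) = (26/25)/k.
So |(-6k + 4)/(5k + 1) + 6/5| < eps whenever k > (26/25)/eps.
Take N = (26/25)/eps. If k > N then |(-6k + 4)/(5k + 1) + 6/5| ≤ (26/25)/k < eps.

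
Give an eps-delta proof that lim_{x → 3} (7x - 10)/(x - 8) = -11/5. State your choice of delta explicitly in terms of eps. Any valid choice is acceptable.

Let eps > 0 be given. We want delta > 0 with 0 < |x − 3| < delta ⇒ |(7x - 10)/(x - 8) + 11/5| < eps.
Combining over a common denominator, (7x - 10)/(x - 8) + 11/5 = [(7x - 10)·(-5) − 11·(x - 8)] / [(-5)·(x - 8)] = -46(x − 3) / ((-5)(x - 8)).
So |(7x - 10)/(x - 8) + 11/5| = 46|x − 3| / (5·|x − 8|).
Restrict delta ≤ 5/2. Then |x − 3| < 5/2 gives |x − 8| = |(x − 3) + (-5)| ≥ 5 − 5/2 = 5/2.
Hence |(7x - 10)/(x - 8) + 11/5| < 46|x − 3|/(5·(5/2)) = (92/25)|x − 3|, which is < eps once |x − 3| < (25/92)eps.
Take delta = min(5/2, (25/92)eps). Then 0 < |x − 3| < delta forces both bounds, so |(7x - 10)/(x - 8) + 11/5| < eps.

delta = min(5/2, (25/92)eps)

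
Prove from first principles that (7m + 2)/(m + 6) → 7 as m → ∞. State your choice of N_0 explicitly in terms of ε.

N_0 = 40/ε

Let ε > 0 be given. For m ≥ 1, |(7m + 2)/(m + 6) − 7| = |-40|/((m + 6)) = 40/((m + 6)).
Since m + 6 ≥ m for m ≥ 1, this is ≤ 40/(m) = 40/m.
So |(7m + 2)/(m + 6) − 7| < ε whenever m > 40/ε.
Take N_0 = 40/ε. If m > N_0 then |(7m + 2)/(m + 6) − 7| ≤ 40/m < ε.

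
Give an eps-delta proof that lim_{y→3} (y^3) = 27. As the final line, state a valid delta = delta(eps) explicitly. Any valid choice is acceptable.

delta = min(1, eps/37)

Fix eps > 0. We seek delta > 0 with 0 < |y − 3| < delta ⇒ |y^3 − 27| < eps.
Factor: y^3 − 27 = (y − 3)(y^2 + 3y + 9), so |y^3 − 27| = |y − 3|·|y^2 + 3y + 9|.
Restrict delta ≤ 1. Then |y − 3| < 1 gives |y| < 4, so by the triangle inequality |y^2 + 3y + 9| ≤ 4^2 + 3·4 + 9 = 37.
Hence |y^3 − 27| ≤ 37|y − 3|, which is < eps once |y − 3| < eps/37.
Take delta = min(1, eps/37). If 0 < |y − 3| < delta then both bounds hold and |y^3 − 27| ≤ 37|y − 3| < 37·(eps/37) = eps.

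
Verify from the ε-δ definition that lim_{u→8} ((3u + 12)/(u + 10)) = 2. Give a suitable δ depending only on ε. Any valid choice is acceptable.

δ = min(9, 9ε)

Suppose ε > 0. We want δ > 0 with 0 < |u − 8| < δ ⇒ |(3u + 12)/(u + 10) − 2| < ε.
Combining over a common denominator, (3u + 12)/(u + 10) − 2 = [(3u + 12)·18 − 36·(u + 10)] / [18·(u + 10)] = 18(u − 8) / (18(u + 10)).
So |(3u + 12)/(u + 10) − 2| = 18|u − 8| / (18·|u + 10|).
Restrict δ ≤ 9. Then |u − 8| < 9 gives |u + 10| = |(u − 8) + 18| ≥ 18 − 9 = 9.
Hence |(3u + 12)/(u + 10) − 2| < 18|u − 8|/(18·9) = (1/9)|u − 8|, which is < ε once |u − 8| < 9ε.
Take δ = min(9, 9ε). Then 0 < |u − 8| < δ forces both bounds, so |(3u + 12)/(u + 10) − 2| < ε.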